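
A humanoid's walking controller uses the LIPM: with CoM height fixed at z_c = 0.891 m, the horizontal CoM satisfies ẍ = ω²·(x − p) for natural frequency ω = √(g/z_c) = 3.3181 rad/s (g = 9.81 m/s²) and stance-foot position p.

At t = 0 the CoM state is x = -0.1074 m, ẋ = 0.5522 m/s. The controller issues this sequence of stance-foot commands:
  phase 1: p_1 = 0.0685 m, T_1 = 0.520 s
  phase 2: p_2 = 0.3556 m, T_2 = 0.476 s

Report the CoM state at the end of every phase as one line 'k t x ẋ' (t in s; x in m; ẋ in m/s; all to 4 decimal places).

phase 1: p=0.0685, T=0.520, ωT=1.725412, cosh=2.896467, sinh=2.718367; start (x,ẋ)=(-0.107400, 0.552200) → end (x,ẋ)=(0.011404, 0.012844)
phase 2: p=0.3556, T=0.476, ωT=1.579416, cosh=2.529107, sinh=2.323012; start (x,ẋ)=(0.011404, 0.012844) → end (x,ẋ)=(-0.505918, -2.620578)

1 0.5200 0.0114 0.0128
2 0.9960 -0.5059 -2.6206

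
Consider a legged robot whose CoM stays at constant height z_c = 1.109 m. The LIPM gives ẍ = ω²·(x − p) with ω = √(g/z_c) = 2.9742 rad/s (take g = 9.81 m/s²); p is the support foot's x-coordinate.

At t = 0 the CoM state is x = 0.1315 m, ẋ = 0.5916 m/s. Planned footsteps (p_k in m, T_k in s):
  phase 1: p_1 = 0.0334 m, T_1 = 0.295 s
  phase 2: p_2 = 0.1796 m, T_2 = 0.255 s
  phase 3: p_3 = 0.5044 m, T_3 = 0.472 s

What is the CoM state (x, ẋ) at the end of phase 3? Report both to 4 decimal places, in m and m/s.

x = 2.2607, ẋ = 5.5253

phase 1: p=0.0334, T=0.295, ωT=0.877389, cosh=1.410240, sinh=0.994373; start (x,ẋ)=(0.131500, 0.591600) → end (x,ẋ)=(0.369536, 1.124425)
phase 2: p=0.1796, T=0.255, ωT=0.758421, cosh=1.301654, sinh=0.833249; start (x,ẋ)=(0.369536, 1.124425) → end (x,ẋ)=(0.741849, 1.934321)
phase 3: p=0.5044, T=0.472, ωT=1.403822, cosh=2.158193, sinh=1.912537; start (x,ẋ)=(0.741849, 1.934321) → end (x,ẋ)=(2.260710, 5.525309)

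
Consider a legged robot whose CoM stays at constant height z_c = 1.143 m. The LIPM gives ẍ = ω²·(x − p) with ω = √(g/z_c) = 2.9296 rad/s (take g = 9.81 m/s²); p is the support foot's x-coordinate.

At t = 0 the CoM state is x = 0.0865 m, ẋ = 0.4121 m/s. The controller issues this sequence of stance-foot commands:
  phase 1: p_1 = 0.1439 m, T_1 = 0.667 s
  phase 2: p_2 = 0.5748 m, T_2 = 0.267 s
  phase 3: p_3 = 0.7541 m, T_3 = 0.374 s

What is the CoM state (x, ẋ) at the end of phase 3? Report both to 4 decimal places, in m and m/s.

phase 1: p=0.1439, T=0.667, ωT=1.954043, cosh=3.599432, sinh=3.457732; start (x,ẋ)=(0.086500, 0.412100) → end (x,ẋ)=(0.423684, 0.901877)
phase 2: p=0.5748, T=0.267, ωT=0.782203, cosh=1.321840, sinh=0.864443; start (x,ẋ)=(0.423684, 0.901877) → end (x,ẋ)=(0.641167, 0.809439)
phase 3: p=0.7541, T=0.374, ωT=1.095670, cosh=1.662751, sinh=1.328436; start (x,ẋ)=(0.641167, 0.809439) → end (x,ẋ)=(0.933363, 0.906386)

x = 0.9334, ẋ = 0.9064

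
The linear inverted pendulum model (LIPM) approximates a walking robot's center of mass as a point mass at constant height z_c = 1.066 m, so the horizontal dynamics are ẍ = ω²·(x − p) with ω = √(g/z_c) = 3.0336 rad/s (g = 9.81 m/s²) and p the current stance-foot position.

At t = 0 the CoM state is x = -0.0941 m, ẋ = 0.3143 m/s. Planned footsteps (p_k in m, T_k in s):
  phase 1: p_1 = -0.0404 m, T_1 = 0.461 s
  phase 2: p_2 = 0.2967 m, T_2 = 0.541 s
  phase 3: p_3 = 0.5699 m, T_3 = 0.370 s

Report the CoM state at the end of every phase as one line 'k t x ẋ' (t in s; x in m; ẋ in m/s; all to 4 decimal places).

phase 1: p=-0.0404, T=0.461, ωT=1.398490, cosh=2.148025, sinh=1.901055; start (x,ẋ)=(-0.094100, 0.314300) → end (x,ẋ)=(0.041212, 0.365434)
phase 2: p=0.2967, T=0.541, ωT=1.641178, cosh=2.677498, sinh=2.483746; start (x,ẋ)=(0.041212, 0.365434) → end (x,ẋ)=(-0.088170, -0.946572)
phase 3: p=0.5699, T=0.370, ωT=1.122432, cosh=1.698902, sinh=1.373415; start (x,ẋ)=(-0.088170, -0.946572) → end (x,ẋ)=(-0.976643, -4.349912)

1 0.4610 0.0412 0.3654
2 1.0020 -0.0882 -0.9466
3 1.3720 -0.9766 -4.3499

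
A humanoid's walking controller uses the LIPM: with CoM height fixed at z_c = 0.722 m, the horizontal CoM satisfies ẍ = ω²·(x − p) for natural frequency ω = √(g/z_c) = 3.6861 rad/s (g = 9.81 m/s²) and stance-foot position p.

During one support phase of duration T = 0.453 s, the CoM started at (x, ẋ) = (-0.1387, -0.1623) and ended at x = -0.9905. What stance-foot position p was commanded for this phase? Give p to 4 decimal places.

p = 0.2837

ωT = 3.6861·0.453 = 1.669803; cosh(ωT) = 2.749704, sinh(ωT) = 2.561419
x(T) = p + (x₀−p)·cosh(ωT) + (ẋ₀/ω)·sinh(ωT) ⇒ p·(1 − cosh) = x(T) − x₀·cosh − (ẋ₀/ω)·sinh
numerator   = -0.9905 − (-0.1387)·2.749704 − (-0.1623/3.6861)·2.561419 = -0.496336
denominator = 1 − 2.749704 = -1.749704
p = -0.496336 / -1.749704 = 0.2837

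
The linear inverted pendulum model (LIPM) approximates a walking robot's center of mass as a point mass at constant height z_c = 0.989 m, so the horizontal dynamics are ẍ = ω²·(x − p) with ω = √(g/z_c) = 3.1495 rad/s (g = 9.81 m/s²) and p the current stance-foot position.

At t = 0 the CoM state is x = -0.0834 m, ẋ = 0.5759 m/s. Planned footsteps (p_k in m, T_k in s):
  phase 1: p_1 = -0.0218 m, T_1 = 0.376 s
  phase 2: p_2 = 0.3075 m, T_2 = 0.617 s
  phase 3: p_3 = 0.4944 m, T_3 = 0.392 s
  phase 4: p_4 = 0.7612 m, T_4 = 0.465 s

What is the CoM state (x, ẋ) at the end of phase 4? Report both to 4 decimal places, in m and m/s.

x = 2.2314, ẋ = 4.8764

phase 1: p=-0.0218, T=0.376, ωT=1.184212, cosh=1.787049, sinh=1.481062; start (x,ẋ)=(-0.083400, 0.575900) → end (x,ẋ)=(0.138936, 0.741822)
phase 2: p=0.3075, T=0.617, ωT=1.943242, cosh=3.562292, sinh=3.419053; start (x,ẋ)=(0.138936, 0.741822) → end (x,ẋ)=(0.512339, 0.827442)
phase 3: p=0.4944, T=0.392, ωT=1.234604, cosh=1.863984, sinh=1.573034; start (x,ẋ)=(0.512339, 0.827442) → end (x,ẋ)=(0.941108, 1.631212)
phase 4: p=0.7612, T=0.465, ωT=1.464518, cosh=2.278323, sinh=2.047133; start (x,ẋ)=(0.941108, 1.631212) → end (x,ẋ)=(2.231354, 4.876373)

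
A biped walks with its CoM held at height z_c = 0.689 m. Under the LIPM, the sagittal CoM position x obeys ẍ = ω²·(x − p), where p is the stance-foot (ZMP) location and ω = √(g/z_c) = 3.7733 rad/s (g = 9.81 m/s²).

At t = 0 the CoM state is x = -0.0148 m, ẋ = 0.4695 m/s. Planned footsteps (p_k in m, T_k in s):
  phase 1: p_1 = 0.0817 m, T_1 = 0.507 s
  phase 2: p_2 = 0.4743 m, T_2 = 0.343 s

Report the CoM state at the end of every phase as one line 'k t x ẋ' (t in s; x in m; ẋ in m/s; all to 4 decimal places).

phase 1: p=0.0817, T=0.507, ωT=1.913063, cosh=3.460717, sinh=3.313089; start (x,ẋ)=(-0.014800, 0.469500) → end (x,ẋ)=(0.159978, 0.418433)
phase 2: p=0.4743, T=0.343, ωT=1.294242, cosh=1.961167, sinh=1.687062; start (x,ẋ)=(0.159978, 0.418433) → end (x,ẋ)=(0.044946, -1.180289)

1 0.5070 0.1600 0.4184
2 0.8500 0.0449 -1.1803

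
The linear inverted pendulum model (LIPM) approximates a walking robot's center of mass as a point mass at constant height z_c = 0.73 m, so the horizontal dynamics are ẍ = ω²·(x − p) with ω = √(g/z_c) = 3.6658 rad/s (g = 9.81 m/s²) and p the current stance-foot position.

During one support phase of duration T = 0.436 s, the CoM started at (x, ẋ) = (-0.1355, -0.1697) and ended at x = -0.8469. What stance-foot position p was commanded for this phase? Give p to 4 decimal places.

p = 0.2469

ωT = 3.6658·0.436 = 1.598289; cosh(ωT) = 2.573403, sinh(ωT) = 2.371161
x(T) = p + (x₀−p)·cosh(ωT) + (ẋ₀/ω)·sinh(ωT) ⇒ p·(1 − cosh) = x(T) − x₀·cosh − (ẋ₀/ω)·sinh
numerator   = -0.8469 − (-0.1355)·2.573403 − (-0.1697/3.6658)·2.371161 = -0.388436
denominator = 1 − 2.573403 = -1.573403
p = -0.388436 / -1.573403 = 0.2469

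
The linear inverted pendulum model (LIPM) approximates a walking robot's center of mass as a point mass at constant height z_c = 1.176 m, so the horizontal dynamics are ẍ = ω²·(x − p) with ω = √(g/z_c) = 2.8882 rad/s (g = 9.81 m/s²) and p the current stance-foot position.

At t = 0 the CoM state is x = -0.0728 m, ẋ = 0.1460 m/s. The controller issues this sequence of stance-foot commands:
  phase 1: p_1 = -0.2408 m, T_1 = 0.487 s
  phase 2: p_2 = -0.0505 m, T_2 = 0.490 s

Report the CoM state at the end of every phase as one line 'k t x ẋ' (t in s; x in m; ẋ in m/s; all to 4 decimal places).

1 0.4870 0.2196 1.2467
2 0.9770 1.3747 4.2295

phase 1: p=-0.2408, T=0.487, ωT=1.406553, cosh=2.163424, sinh=1.918438; start (x,ẋ)=(-0.072800, 0.146000) → end (x,ẋ)=(0.219633, 1.246720)
phase 2: p=-0.0505, T=0.490, ωT=1.415218, cosh=2.180128, sinh=1.937256; start (x,ẋ)=(0.219633, 1.246720) → end (x,ẋ)=(1.374661, 4.229455)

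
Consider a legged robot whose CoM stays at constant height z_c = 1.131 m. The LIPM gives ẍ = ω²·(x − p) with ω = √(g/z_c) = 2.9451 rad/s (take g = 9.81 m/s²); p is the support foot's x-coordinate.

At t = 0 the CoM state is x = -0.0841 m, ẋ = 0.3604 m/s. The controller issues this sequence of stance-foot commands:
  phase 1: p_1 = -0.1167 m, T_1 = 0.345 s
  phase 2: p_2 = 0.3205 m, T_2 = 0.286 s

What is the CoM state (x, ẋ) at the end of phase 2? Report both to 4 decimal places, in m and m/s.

phase 1: p=-0.1167, T=0.345, ωT=1.016059, cosh=1.562154, sinh=1.200135; start (x,ẋ)=(-0.084100, 0.360400) → end (x,ẋ)=(0.081090, 0.678225)
phase 2: p=0.3205, T=0.286, ωT=0.842299, cosh=1.376208, sinh=0.945489; start (x,ẋ)=(0.081090, 0.678225) → end (x,ẋ)=(0.208758, 0.266728)

x = 0.2088, ẋ = 0.2667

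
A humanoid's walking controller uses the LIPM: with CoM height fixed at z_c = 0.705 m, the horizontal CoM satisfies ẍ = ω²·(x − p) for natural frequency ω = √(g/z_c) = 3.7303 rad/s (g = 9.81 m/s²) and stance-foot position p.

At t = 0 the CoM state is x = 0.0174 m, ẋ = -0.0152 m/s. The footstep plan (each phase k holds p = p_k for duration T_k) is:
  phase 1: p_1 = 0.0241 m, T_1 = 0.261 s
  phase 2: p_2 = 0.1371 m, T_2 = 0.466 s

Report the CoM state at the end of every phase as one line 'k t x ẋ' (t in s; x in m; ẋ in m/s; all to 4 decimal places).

1 0.2610 0.0093 -0.0514
2 0.7270 -0.2754 -1.4640

phase 1: p=0.0241, T=0.261, ωT=0.973608, cosh=1.512599, sinh=1.134881; start (x,ẋ)=(0.017400, -0.015200) → end (x,ẋ)=(0.009341, -0.051356)
phase 2: p=0.1371, T=0.466, ωT=1.738320, cosh=2.931797, sinh=2.755982; start (x,ẋ)=(0.009341, -0.051356) → end (x,ẋ)=(-0.275405, -1.464006)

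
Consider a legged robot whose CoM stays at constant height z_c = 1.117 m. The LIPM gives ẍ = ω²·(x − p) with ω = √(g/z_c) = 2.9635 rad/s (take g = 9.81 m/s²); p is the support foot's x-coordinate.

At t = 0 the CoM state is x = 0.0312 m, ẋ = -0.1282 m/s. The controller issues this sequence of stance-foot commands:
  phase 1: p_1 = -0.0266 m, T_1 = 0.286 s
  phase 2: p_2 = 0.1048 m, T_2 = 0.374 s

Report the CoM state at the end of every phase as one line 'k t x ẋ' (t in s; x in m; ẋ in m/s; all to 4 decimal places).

phase 1: p=-0.0266, T=0.286, ωT=0.847561, cosh=1.381203, sinh=0.952744; start (x,ẋ)=(0.031200, -0.128200) → end (x,ẋ)=(0.012018, -0.013874)
phase 2: p=0.1048, T=0.374, ωT=1.108349, cosh=1.679728, sinh=1.349625; start (x,ẋ)=(0.012018, -0.013874) → end (x,ẋ)=(-0.057367, -0.394397)

1 0.2860 0.0120 -0.0139
2 0.6600 -0.0574 -0.3944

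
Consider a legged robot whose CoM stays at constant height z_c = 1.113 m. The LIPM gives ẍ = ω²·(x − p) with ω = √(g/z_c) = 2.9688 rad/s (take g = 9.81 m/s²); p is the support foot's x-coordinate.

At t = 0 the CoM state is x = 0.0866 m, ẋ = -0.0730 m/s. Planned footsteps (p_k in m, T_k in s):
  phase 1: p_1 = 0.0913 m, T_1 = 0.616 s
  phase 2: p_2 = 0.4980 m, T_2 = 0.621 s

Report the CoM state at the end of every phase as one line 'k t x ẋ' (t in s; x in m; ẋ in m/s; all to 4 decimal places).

1 0.6160 0.0017 -0.2754
2 1.2370 -1.3952 -5.4309

phase 1: p=0.0913, T=0.616, ωT=1.828781, cosh=3.193450, sinh=3.032841; start (x,ẋ)=(0.086600, -0.073000) → end (x,ẋ)=(0.001716, -0.275440)
phase 2: p=0.4980, T=0.621, ωT=1.843625, cosh=3.238823, sinh=3.080580; start (x,ẋ)=(0.001716, -0.275440) → end (x,ẋ)=(-1.395187, -5.430930)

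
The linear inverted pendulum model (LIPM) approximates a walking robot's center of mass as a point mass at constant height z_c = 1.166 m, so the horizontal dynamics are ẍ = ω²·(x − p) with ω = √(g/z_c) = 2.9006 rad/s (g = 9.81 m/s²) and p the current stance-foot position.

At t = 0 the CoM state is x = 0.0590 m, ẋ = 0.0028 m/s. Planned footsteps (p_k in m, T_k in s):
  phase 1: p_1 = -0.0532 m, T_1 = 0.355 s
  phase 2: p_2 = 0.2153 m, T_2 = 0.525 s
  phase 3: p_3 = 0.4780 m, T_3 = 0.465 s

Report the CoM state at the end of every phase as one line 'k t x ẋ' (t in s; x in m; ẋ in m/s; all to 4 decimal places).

phase 1: p=-0.0532, T=0.355, ωT=1.029713, cosh=1.578686, sinh=1.221576; start (x,ẋ)=(0.059000, 0.002800) → end (x,ẋ)=(0.125108, 0.401979)
phase 2: p=0.2153, T=0.525, ωT=1.522815, cosh=2.401606, sinh=2.183509; start (x,ẋ)=(0.125108, 0.401979) → end (x,ẋ)=(0.301295, 0.394164)
phase 3: p=0.4780, T=0.465, ωT=1.348779, cosh=2.056138, sinh=1.796581; start (x,ẋ)=(0.301295, 0.394164) → end (x,ẋ)=(0.358808, -0.110384)

1 0.3550 0.1251 0.4020
2 0.8800 0.3013 0.3942
3 1.3450 0.3588 -0.1104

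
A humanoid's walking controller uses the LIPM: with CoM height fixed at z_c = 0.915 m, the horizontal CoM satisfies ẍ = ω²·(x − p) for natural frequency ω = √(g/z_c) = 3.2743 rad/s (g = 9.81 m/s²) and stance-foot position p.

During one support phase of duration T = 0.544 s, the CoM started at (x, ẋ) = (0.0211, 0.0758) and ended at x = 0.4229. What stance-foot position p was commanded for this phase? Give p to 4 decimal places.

p = -0.1421

ωT = 3.2743·0.544 = 1.781219; cosh(ωT) = 3.052762, sinh(ωT) = 2.884329
x(T) = p + (x₀−p)·cosh(ωT) + (ẋ₀/ω)·sinh(ωT) ⇒ p·(1 − cosh) = x(T) − x₀·cosh − (ẋ₀/ω)·sinh
numerator   = 0.4229 − (0.0211)·3.052762 − (0.0758/3.2743)·2.884329 = 0.291715
denominator = 1 − 3.052762 = -2.052762
p = 0.291715 / -2.052762 = -0.1421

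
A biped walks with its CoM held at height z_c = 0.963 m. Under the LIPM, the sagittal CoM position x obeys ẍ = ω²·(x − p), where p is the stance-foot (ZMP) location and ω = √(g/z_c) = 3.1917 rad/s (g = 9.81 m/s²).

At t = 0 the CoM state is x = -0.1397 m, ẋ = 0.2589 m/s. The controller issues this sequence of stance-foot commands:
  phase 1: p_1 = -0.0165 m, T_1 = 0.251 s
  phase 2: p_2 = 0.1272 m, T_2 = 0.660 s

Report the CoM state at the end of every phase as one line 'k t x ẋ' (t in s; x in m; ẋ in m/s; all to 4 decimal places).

1 0.2510 -0.1092 -0.0033
2 0.9110 -0.8630 -3.0692

phase 1: p=-0.0165, T=0.251, ωT=0.801117, cosh=1.338428, sinh=0.889600; start (x,ẋ)=(-0.139700, 0.258900) → end (x,ẋ)=(-0.109233, -0.003287)
phase 2: p=0.1272, T=0.660, ωT=2.106522, cosh=4.170632, sinh=4.048972; start (x,ẋ)=(-0.109233, -0.003287) → end (x,ẋ)=(-0.863045, -3.069157)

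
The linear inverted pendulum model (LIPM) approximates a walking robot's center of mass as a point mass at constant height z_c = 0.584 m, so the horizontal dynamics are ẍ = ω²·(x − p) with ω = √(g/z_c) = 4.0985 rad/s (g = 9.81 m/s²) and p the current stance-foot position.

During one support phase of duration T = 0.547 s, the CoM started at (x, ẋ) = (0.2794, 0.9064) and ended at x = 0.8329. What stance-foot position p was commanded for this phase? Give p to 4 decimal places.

ωT = 4.0985·0.547 = 2.241880; cosh(ωT) = 4.758631, sinh(ωT) = 4.652372
x(T) = p + (x₀−p)·cosh(ωT) + (ẋ₀/ω)·sinh(ωT) ⇒ p·(1 − cosh) = x(T) − x₀·cosh − (ẋ₀/ω)·sinh
numerator   = 0.8329 − (0.2794)·4.758631 − (0.9064/4.0985)·4.652372 = -1.525552
denominator = 1 − 4.758631 = -3.758631
p = -1.525552 / -3.758631 = 0.4059

p = 0.4059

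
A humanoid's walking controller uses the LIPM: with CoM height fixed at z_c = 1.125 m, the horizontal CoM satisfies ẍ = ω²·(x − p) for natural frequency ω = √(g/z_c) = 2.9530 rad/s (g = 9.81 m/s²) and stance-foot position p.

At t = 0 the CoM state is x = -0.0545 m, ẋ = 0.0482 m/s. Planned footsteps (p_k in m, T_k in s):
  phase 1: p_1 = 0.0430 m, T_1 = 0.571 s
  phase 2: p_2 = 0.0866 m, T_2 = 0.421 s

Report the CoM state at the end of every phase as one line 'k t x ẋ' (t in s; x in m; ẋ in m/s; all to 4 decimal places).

phase 1: p=0.0430, T=0.571, ωT=1.686163, cosh=2.791977, sinh=2.606749; start (x,ẋ)=(-0.054500, 0.048200) → end (x,ẋ)=(-0.186669, -0.615955)
phase 2: p=0.0866, T=0.421, ωT=1.243213, cosh=1.877595, sinh=1.589139; start (x,ẋ)=(-0.186669, -0.615955) → end (x,ẋ)=(-0.757962, -2.438894)

1 0.5710 -0.1867 -0.6160
2 0.9920 -0.7580 -2.4389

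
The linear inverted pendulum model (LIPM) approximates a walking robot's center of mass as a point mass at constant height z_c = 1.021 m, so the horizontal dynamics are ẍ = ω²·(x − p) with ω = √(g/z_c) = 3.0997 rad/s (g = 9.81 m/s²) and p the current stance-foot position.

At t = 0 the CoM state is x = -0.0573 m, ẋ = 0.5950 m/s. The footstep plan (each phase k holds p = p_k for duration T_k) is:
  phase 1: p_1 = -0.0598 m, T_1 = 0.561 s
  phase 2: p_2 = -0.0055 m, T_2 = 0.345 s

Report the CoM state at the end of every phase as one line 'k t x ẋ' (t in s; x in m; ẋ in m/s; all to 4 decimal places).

phase 1: p=-0.0598, T=0.561, ωT=1.738932, cosh=2.933484, sinh=2.757776; start (x,ẋ)=(-0.057300, 0.595000) → end (x,ẋ)=(0.476900, 1.766794)
phase 2: p=-0.0055, T=0.345, ωT=1.069396, cosh=1.628418, sinh=1.285203; start (x,ẋ)=(0.476900, 1.766794) → end (x,ẋ)=(1.512600, 4.798836)

1 0.5610 0.4769 1.7668
2 0.9060 1.5126 4.7988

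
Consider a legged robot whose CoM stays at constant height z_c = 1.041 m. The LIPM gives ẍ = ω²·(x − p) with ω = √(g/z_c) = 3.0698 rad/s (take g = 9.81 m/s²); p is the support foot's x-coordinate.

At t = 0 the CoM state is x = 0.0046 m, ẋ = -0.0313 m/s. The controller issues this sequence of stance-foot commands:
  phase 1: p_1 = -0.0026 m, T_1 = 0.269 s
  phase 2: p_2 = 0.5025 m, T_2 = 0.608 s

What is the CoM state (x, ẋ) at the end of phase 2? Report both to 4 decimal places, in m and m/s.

x = -1.1909, ẋ = -4.9621

phase 1: p=-0.0026, T=0.269, ωT=0.825776, cosh=1.360774, sinh=0.922879; start (x,ẋ)=(0.004600, -0.031300) → end (x,ẋ)=(-0.002212, -0.022194)
phase 2: p=0.5025, T=0.608, ωT=1.866438, cosh=3.309951, sinh=3.155278; start (x,ẋ)=(-0.002212, -0.022194) → end (x,ẋ)=(-1.190885, -4.962140)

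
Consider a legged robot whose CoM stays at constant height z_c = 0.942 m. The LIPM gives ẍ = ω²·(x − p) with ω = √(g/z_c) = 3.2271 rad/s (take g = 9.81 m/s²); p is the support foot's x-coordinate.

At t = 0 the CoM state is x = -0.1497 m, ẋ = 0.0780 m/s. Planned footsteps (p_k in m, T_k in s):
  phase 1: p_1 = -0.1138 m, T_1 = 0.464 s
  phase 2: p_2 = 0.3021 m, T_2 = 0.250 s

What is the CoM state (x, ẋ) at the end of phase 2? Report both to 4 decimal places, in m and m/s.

x = -0.3184, ẋ = -1.3840

phase 1: p=-0.1138, T=0.464, ωT=1.497374, cosh=2.346827, sinh=2.123110; start (x,ẋ)=(-0.149700, 0.078000) → end (x,ẋ)=(-0.146735, -0.062916)
phase 2: p=0.3021, T=0.250, ωT=0.806775, cosh=1.343483, sinh=0.897188; start (x,ẋ)=(-0.146735, -0.062916) → end (x,ẋ)=(-0.318394, -1.384044)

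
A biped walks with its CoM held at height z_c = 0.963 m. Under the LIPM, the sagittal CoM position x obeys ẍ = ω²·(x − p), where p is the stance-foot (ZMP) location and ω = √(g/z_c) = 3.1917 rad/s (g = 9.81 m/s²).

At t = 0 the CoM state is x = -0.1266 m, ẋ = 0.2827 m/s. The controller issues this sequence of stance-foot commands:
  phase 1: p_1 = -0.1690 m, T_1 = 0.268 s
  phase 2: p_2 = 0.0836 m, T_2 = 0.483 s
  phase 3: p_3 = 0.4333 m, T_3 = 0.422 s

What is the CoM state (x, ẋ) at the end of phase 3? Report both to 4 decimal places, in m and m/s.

phase 1: p=-0.1690, T=0.268, ωT=0.855376, cosh=1.388691, sinh=0.963567; start (x,ẋ)=(-0.126600, 0.282700) → end (x,ẋ)=(-0.024773, 0.522981)
phase 2: p=0.0836, T=0.483, ωT=1.541591, cosh=2.443029, sinh=2.228989; start (x,ẋ)=(-0.024773, 0.522981) → end (x,ẋ)=(0.184076, 0.506662)
phase 3: p=0.4333, T=0.422, ωT=1.346897, cosh=2.052761, sinh=1.792715; start (x,ẋ)=(0.184076, 0.506662) → end (x,ẋ)=(0.206284, -0.385957)

x = 0.2063, ẋ = -0.3860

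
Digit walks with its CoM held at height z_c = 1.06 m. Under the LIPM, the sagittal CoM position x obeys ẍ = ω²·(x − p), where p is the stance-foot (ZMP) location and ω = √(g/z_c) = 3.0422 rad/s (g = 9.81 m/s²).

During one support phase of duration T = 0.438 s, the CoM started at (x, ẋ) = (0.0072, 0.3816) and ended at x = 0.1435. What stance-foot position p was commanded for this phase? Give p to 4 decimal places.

ωT = 3.0422·0.438 = 1.332484; cosh(ωT) = 2.027133, sinh(ωT) = 1.763312
x(T) = p + (x₀−p)·cosh(ωT) + (ẋ₀/ω)·sinh(ωT) ⇒ p·(1 − cosh) = x(T) − x₀·cosh − (ẋ₀/ω)·sinh
numerator   = 0.1435 − (0.0072)·2.027133 − (0.3816/3.0422)·1.763312 = -0.092277
denominator = 1 − 2.027133 = -1.027133
p = -0.092277 / -1.027133 = 0.0898

p = 0.0898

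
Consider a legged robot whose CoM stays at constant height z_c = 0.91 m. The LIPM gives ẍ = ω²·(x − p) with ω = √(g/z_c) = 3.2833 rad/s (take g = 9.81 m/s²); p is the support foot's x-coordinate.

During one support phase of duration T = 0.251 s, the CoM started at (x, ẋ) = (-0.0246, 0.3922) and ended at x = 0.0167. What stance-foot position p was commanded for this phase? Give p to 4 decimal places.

ωT = 3.2833·0.251 = 0.824108; cosh(ωT) = 1.359236, sinh(ωT) = 0.920610
x(T) = p + (x₀−p)·cosh(ωT) + (ẋ₀/ω)·sinh(ωT) ⇒ p·(1 − cosh) = x(T) − x₀·cosh − (ẋ₀/ω)·sinh
numerator   = 0.0167 − (-0.0246)·1.359236 − (0.3922/3.2833)·0.920610 = -0.059832
denominator = 1 − 1.359236 = -0.359236
p = -0.059832 / -0.359236 = 0.1666

p = 0.1666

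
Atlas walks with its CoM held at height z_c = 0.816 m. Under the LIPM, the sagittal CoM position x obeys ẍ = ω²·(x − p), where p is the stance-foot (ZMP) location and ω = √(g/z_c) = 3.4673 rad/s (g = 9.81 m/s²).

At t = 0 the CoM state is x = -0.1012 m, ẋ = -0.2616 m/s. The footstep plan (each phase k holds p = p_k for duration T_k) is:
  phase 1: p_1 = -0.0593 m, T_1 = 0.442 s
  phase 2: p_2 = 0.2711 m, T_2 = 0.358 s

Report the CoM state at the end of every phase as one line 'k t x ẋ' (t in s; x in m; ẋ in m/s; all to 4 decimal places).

1 0.4420 -0.3273 -0.9545
2 0.8000 -1.2872 -5.0791

phase 1: p=-0.0593, T=0.442, ωT=1.532547, cosh=2.422969, sinh=2.206984; start (x,ẋ)=(-0.101200, -0.261600) → end (x,ẋ)=(-0.327334, -0.954479)
phase 2: p=0.2711, T=0.358, ωT=1.241293, cosh=1.874548, sinh=1.585538; start (x,ẋ)=(-0.327334, -0.954479) → end (x,ẋ)=(-1.287161, -5.079131)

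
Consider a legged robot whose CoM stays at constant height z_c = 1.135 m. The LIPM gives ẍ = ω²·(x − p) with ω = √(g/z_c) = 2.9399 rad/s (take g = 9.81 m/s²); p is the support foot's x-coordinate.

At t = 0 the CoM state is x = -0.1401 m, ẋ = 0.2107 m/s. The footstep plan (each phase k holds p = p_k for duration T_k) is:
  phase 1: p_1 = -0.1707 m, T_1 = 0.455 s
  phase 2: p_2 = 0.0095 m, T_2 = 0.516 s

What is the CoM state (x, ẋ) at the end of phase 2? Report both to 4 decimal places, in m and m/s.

x = 0.4660, ẋ = 1.4651

phase 1: p=-0.1707, T=0.455, ωT=1.337655, cosh=2.036278, sinh=1.773818; start (x,ẋ)=(-0.140100, 0.210700) → end (x,ẋ)=(0.018738, 0.588618)
phase 2: p=0.0095, T=0.516, ωT=1.516988, cosh=2.388924, sinh=2.169552; start (x,ẋ)=(0.018738, 0.588618) → end (x,ẋ)=(0.465950, 1.465087)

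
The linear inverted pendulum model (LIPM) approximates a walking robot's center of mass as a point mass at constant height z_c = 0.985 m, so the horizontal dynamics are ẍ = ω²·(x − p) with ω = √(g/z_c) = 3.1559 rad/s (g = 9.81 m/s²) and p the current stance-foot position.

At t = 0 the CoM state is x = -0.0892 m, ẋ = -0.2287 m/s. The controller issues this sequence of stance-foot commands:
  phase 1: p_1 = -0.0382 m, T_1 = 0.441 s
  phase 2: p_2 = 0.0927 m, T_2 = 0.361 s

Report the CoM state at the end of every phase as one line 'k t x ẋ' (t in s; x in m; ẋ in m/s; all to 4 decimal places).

1 0.4410 -0.2838 -0.7920
2 0.8020 -0.9077 -3.0302

phase 1: p=-0.0382, T=0.441, ωT=1.391752, cosh=2.135265, sinh=1.886625; start (x,ẋ)=(-0.089200, -0.228700) → end (x,ẋ)=(-0.283817, -0.791989)
phase 2: p=0.0927, T=0.361, ωT=1.139280, cosh=1.722283, sinh=1.402234; start (x,ẋ)=(-0.283817, -0.791989) → end (x,ẋ)=(-0.907667, -3.030236)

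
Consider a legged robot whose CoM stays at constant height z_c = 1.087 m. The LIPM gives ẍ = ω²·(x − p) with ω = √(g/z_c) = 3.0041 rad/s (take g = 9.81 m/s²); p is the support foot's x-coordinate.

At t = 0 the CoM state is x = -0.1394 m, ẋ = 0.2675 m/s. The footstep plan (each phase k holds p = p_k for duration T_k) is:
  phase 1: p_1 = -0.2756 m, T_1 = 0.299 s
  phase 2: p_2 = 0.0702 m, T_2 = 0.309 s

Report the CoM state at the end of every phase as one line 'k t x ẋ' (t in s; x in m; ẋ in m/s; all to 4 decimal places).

phase 1: p=-0.2756, T=0.299, ωT=0.898226, cosh=1.431267, sinh=1.023976; start (x,ẋ)=(-0.139400, 0.267500) → end (x,ẋ)=(0.010519, 0.801832)
phase 2: p=0.0702, T=0.309, ωT=0.928267, cosh=1.462679, sinh=1.067441; start (x,ẋ)=(0.010519, 0.801832) → end (x,ẋ)=(0.267819, 0.981443)

1 0.2990 0.0105 0.8018
2 0.6080 0.2678 0.9814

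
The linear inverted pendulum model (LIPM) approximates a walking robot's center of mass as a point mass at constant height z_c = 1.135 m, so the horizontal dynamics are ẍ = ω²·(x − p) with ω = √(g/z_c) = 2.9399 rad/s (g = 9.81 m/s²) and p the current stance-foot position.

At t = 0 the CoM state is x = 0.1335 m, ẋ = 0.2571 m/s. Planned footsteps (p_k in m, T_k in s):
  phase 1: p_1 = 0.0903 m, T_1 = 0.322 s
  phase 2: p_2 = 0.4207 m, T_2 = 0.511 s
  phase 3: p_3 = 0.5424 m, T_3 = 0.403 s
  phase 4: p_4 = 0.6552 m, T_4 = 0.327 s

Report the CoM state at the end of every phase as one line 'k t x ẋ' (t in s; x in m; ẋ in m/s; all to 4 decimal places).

1 0.3220 0.2501 0.5202
2 0.8330 0.3962 0.1553
3 1.2360 0.3592 -0.3595
4 1.5630 0.0751 -1.5102

phase 1: p=0.0903, T=0.322, ωT=0.946648, cosh=1.482548, sinh=1.094508; start (x,ẋ)=(0.133500, 0.257100) → end (x,ẋ)=(0.250063, 0.520170)
phase 2: p=0.4207, T=0.511, ωT=1.502289, cosh=2.357289, sinh=2.134669; start (x,ẋ)=(0.250063, 0.520170) → end (x,ẋ)=(0.396156, 0.155321)
phase 3: p=0.5424, T=0.403, ωT=1.184780, cosh=1.787890, sinh=1.482076; start (x,ẋ)=(0.396156, 0.155321) → end (x,ẋ)=(0.359233, -0.359512)
phase 4: p=0.6552, T=0.327, ωT=0.961347, cosh=1.498797, sinh=1.116420; start (x,ẋ)=(0.359233, -0.359512) → end (x,ẋ)=(0.075081, -1.510249)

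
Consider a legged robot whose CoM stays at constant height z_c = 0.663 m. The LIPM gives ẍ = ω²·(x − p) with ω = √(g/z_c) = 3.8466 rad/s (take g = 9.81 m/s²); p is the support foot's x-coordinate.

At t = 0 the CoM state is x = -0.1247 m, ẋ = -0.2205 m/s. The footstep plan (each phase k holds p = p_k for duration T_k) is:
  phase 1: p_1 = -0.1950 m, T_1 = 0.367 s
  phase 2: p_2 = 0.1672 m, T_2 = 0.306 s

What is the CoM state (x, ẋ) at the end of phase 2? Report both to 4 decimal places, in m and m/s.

phase 1: p=-0.1950, T=0.367, ωT=1.411702, cosh=2.173331, sinh=1.929603; start (x,ẋ)=(-0.124700, -0.220500) → end (x,ẋ)=(-0.152826, 0.042576)
phase 2: p=0.1672, T=0.306, ωT=1.177060, cosh=1.776501, sinh=1.468318; start (x,ẋ)=(-0.152826, 0.042576) → end (x,ẋ)=(-0.385075, -1.731881)

x = -0.3851, ẋ = -1.7319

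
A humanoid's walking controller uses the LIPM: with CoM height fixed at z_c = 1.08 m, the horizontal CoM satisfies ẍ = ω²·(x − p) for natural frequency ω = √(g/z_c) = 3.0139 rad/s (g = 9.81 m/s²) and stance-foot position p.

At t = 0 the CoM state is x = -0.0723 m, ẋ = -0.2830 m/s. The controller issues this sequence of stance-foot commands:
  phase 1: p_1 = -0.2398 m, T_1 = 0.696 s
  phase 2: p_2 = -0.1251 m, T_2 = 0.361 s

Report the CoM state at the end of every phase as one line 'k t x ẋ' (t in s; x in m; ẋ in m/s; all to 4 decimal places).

phase 1: p=-0.2398, T=0.696, ωT=2.097674, cosh=4.134971, sinh=4.012230; start (x,ẋ)=(-0.072300, -0.283000) → end (x,ẋ)=(0.076066, 0.855290)
phase 2: p=-0.1251, T=0.361, ωT=1.088018, cosh=1.652634, sinh=1.315751; start (x,ẋ)=(0.076066, 0.855290) → end (x,ẋ)=(0.580740, 2.211214)

1 0.6960 0.0761 0.8553
2 1.0570 0.5807 2.2112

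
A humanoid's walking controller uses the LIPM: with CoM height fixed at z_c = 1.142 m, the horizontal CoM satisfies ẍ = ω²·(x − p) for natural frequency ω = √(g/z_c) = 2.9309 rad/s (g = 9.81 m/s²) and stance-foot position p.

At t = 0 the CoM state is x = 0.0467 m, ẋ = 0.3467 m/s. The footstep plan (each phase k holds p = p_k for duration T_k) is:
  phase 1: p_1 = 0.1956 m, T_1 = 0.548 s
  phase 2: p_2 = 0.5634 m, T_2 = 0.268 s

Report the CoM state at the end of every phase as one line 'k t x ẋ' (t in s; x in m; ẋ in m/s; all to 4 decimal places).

1 0.5480 0.0925 -0.1450
2 0.8160 -0.1033 -1.3910

phase 1: p=0.1956, T=0.548, ωT=1.606133, cosh=2.592083, sinh=2.391421; start (x,ẋ)=(0.046700, 0.346700) → end (x,ẋ)=(0.092523, -0.144967)
phase 2: p=0.5634, T=0.268, ωT=0.785481, cosh=1.324681, sinh=0.868781; start (x,ẋ)=(0.092523, -0.144967) → end (x,ẋ)=(-0.103333, -1.391034)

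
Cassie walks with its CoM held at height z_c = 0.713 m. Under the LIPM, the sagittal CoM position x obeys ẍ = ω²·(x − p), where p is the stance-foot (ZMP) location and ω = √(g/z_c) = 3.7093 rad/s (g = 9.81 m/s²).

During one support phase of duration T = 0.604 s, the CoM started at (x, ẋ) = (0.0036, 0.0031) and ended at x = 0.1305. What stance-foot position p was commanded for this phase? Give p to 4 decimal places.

p = -0.0292

ωT = 3.7093·0.604 = 2.240417; cosh(ωT) = 4.751833, sinh(ωT) = 4.645418
x(T) = p + (x₀−p)·cosh(ωT) + (ẋ₀/ω)·sinh(ωT) ⇒ p·(1 − cosh) = x(T) − x₀·cosh − (ẋ₀/ω)·sinh
numerator   = 0.1305 − (0.0036)·4.751833 − (0.0031/3.7093)·4.645418 = 0.109511
denominator = 1 − 4.751833 = -3.751833
p = 0.109511 / -3.751833 = -0.0292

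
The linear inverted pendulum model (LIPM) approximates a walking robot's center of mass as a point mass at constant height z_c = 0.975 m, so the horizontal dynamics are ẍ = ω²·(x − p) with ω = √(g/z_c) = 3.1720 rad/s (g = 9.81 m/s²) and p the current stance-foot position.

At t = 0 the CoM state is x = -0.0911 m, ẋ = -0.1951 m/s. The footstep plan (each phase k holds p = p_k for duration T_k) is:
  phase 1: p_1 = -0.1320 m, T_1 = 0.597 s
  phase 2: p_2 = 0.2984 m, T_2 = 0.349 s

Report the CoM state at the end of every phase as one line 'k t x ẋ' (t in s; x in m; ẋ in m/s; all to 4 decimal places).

phase 1: p=-0.1320, T=0.597, ωT=1.893684, cosh=3.397158, sinh=3.246642; start (x,ẋ)=(-0.091100, -0.195100) → end (x,ẋ)=(-0.192747, -0.241583)
phase 2: p=0.2984, T=0.349, ωT=1.107028, cosh=1.677947, sinh=1.347407; start (x,ẋ)=(-0.192747, -0.241583) → end (x,ẋ)=(-0.628339, -2.504514)

1 0.5970 -0.1927 -0.2416
2 0.9460 -0.6283 -2.5045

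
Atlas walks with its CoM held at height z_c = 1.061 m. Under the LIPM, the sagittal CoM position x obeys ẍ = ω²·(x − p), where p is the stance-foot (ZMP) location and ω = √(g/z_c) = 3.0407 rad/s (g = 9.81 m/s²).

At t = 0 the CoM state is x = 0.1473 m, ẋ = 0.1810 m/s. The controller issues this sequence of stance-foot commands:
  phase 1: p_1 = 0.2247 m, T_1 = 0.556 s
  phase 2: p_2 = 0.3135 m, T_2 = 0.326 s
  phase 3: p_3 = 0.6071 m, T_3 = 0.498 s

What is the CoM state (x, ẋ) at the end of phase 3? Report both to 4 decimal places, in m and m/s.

x = -1.2348, ẋ = -5.3760

phase 1: p=0.2247, T=0.556, ωT=1.690629, cosh=2.803648, sinh=2.619244; start (x,ẋ)=(0.147300, 0.181000) → end (x,ẋ)=(0.163610, -0.108979)
phase 2: p=0.3135, T=0.326, ωT=0.991268, cosh=1.532878, sinh=1.161772; start (x,ẋ)=(0.163610, -0.108979) → end (x,ẋ)=(0.042099, -0.696553)
phase 3: p=0.6071, T=0.498, ωT=1.514269, cosh=2.383032, sinh=2.163063; start (x,ẋ)=(0.042099, -0.696553) → end (x,ẋ)=(-1.234822, -5.376046)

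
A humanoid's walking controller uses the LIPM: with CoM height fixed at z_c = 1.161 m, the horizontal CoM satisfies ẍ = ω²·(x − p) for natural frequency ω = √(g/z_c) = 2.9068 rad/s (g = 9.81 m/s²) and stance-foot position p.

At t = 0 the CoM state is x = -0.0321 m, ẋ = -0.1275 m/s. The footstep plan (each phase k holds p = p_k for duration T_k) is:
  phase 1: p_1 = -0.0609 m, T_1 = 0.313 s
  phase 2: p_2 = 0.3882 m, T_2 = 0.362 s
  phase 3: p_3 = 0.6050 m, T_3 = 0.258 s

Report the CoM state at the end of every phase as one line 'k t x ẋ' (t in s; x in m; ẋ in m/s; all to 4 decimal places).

phase 1: p=-0.0609, T=0.313, ωT=0.909828, cosh=1.443245, sinh=1.040651; start (x,ẋ)=(-0.032100, -0.127500) → end (x,ẋ)=(-0.064980, -0.096895)
phase 2: p=0.3882, T=0.362, ωT=1.052262, cosh=1.606634, sinh=1.257487; start (x,ẋ)=(-0.064980, -0.096895) → end (x,ẋ)=(-0.381812, -1.812168)
phase 3: p=0.6050, T=0.258, ωT=0.749954, cosh=1.294646, sinh=0.822258; start (x,ẋ)=(-0.381812, -1.812168) → end (x,ẋ)=(-1.185187, -4.704732)

1 0.3130 -0.0650 -0.0969
2 0.6750 -0.3818 -1.8122
3 0.9330 -1.1852 -4.7047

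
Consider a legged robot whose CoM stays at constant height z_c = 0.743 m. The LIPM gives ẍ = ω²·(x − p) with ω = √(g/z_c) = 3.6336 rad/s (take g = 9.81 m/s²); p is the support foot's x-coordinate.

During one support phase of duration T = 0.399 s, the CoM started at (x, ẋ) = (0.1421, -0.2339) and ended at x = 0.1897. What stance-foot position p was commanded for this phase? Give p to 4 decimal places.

p = 0.0001

ωT = 3.6336·0.399 = 1.449806; cosh(ωT) = 2.248452, sinh(ωT) = 2.013837
x(T) = p + (x₀−p)·cosh(ωT) + (ẋ₀/ω)·sinh(ωT) ⇒ p·(1 − cosh) = x(T) − x₀·cosh − (ẋ₀/ω)·sinh
numerator   = 0.1897 − (0.1421)·2.248452 − (-0.2339/3.6336)·2.013837 = -0.000172
denominator = 1 − 2.248452 = -1.248452
p = -0.000172 / -1.248452 = 0.0001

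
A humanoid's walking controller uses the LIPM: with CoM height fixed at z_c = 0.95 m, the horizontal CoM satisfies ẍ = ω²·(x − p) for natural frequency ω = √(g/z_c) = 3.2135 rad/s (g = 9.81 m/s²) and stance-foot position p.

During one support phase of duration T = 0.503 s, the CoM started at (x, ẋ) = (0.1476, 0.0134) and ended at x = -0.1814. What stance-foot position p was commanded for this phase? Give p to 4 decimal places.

ωT = 3.2135·0.503 = 1.616390; cosh(ωT) = 2.616749, sinh(ωT) = 2.418135
x(T) = p + (x₀−p)·cosh(ωT) + (ẋ₀/ω)·sinh(ωT) ⇒ p·(1 − cosh) = x(T) − x₀·cosh − (ẋ₀/ω)·sinh
numerator   = -0.1814 − (0.1476)·2.616749 − (0.0134/3.2135)·2.418135 = -0.577716
denominator = 1 − 2.616749 = -1.616749
p = -0.577716 / -1.616749 = 0.3573

p = 0.3573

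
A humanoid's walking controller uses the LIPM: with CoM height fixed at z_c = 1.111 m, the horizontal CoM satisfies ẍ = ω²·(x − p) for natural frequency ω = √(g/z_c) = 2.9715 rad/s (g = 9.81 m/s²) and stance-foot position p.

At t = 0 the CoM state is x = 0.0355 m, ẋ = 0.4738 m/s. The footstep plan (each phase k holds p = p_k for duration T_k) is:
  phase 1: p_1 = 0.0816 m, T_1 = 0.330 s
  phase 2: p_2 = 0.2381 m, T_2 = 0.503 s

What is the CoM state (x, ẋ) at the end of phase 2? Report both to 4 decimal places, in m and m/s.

x = 0.5366, ẋ = 1.0428

phase 1: p=0.0816, T=0.330, ωT=0.980595, cosh=1.520565, sinh=1.145477; start (x,ẋ)=(0.035500, 0.473800) → end (x,ẋ)=(0.194146, 0.563529)
phase 2: p=0.2381, T=0.503, ωT=1.494664, cosh=2.341082, sinh=2.116758; start (x,ẋ)=(0.194146, 0.563529) → end (x,ẋ)=(0.536632, 1.042800)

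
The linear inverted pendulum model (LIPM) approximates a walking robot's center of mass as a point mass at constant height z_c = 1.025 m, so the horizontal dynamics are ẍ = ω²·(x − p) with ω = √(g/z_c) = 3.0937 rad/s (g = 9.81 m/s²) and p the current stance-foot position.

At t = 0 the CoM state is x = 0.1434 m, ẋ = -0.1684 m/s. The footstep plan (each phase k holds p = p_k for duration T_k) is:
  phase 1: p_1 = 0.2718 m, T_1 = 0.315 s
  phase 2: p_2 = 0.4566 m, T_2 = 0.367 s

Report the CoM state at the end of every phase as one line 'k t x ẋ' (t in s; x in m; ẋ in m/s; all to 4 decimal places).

1 0.3150 0.0156 -0.7063
2 0.6820 -0.6191 -3.1165

phase 1: p=0.2718, T=0.315, ωT=0.974516, cosh=1.513629, sinh=1.136254; start (x,ẋ)=(0.143400, -0.168400) → end (x,ẋ)=(0.015600, -0.706251)
phase 2: p=0.4566, T=0.367, ωT=1.135388, cosh=1.716839, sinh=1.395542; start (x,ẋ)=(0.015600, -0.706251) → end (x,ẋ)=(-0.619109, -3.116486)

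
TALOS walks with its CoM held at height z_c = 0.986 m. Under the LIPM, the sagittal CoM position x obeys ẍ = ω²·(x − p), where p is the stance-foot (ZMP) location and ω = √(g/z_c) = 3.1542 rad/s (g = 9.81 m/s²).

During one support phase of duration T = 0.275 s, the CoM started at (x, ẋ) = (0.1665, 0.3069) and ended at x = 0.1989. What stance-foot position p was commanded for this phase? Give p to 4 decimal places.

ωT = 3.1542·0.275 = 0.867405; cosh(ωT) = 1.400382, sinh(ωT) = 0.980342
x(T) = p + (x₀−p)·cosh(ωT) + (ẋ₀/ω)·sinh(ωT) ⇒ p·(1 − cosh) = x(T) − x₀·cosh − (ẋ₀/ω)·sinh
numerator   = 0.1989 − (0.1665)·1.400382 − (0.3069/3.1542)·0.980342 = -0.129650
denominator = 1 − 1.400382 = -0.400382
p = -0.129650 / -0.400382 = 0.3238

p = 0.3238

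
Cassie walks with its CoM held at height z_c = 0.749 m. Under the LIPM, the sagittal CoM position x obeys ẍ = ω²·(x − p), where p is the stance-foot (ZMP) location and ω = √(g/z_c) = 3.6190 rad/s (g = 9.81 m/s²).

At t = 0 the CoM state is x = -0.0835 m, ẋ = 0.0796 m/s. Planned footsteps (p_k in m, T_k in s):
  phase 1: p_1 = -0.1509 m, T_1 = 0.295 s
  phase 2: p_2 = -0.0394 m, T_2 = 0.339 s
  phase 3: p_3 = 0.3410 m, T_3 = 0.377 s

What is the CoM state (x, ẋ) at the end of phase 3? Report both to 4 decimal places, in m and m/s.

x = 0.5354, ẋ = 1.0814

phase 1: p=-0.1509, T=0.295, ωT=1.067605, cosh=1.626118, sinh=1.282287; start (x,ẋ)=(-0.083500, 0.079600) → end (x,ẋ)=(-0.013096, 0.442215)
phase 2: p=-0.0394, T=0.339, ωT=1.226841, cosh=1.851828, sinh=1.558611; start (x,ẋ)=(-0.013096, 0.442215) → end (x,ẋ)=(0.199762, 0.967279)
phase 3: p=0.3410, T=0.377, ωT=1.364363, cosh=2.084386, sinh=1.828843; start (x,ẋ)=(0.199762, 0.967279) → end (x,ẋ)=(0.535415, 1.081387)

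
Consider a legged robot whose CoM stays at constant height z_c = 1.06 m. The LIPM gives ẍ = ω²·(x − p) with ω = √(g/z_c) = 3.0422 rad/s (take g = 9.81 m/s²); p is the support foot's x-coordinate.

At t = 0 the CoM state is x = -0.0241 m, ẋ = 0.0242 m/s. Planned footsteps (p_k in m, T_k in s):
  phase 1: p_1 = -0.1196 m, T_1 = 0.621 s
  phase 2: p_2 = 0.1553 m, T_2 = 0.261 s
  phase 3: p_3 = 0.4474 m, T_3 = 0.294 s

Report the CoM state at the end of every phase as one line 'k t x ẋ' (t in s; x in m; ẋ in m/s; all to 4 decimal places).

phase 1: p=-0.1196, T=0.621, ωT=1.889206, cosh=3.382654, sinh=3.231462; start (x,ẋ)=(-0.024100, 0.024200) → end (x,ẋ)=(0.229149, 1.020697)
phase 2: p=0.1553, T=0.261, ωT=0.794014, cosh=1.332143, sinh=0.880116; start (x,ẋ)=(0.229149, 1.020697) → end (x,ẋ)=(0.548968, 1.557445)
phase 3: p=0.4474, T=0.294, ωT=0.894407, cosh=1.427367, sinh=1.018517; start (x,ẋ)=(0.548968, 1.557445) → end (x,ẋ)=(1.113801, 2.537756)

1 0.6210 0.2291 1.0207
2 0.8820 0.5490 1.5574
3 1.1760 1.1138 2.5378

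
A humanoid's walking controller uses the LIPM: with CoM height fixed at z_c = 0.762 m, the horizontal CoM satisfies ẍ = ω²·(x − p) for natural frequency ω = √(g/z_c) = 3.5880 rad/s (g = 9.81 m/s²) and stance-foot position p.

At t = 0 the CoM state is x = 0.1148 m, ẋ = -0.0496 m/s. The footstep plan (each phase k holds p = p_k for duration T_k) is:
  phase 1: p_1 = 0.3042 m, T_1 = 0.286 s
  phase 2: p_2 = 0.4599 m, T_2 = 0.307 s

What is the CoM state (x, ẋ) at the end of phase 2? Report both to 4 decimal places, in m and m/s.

x = -0.6637, ẋ = -3.7709

phase 1: p=0.3042, T=0.286, ωT=1.026168, cosh=1.574365, sinh=1.215988; start (x,ẋ)=(0.114800, -0.049600) → end (x,ẋ)=(-0.010794, -0.904434)
phase 2: p=0.4599, T=0.307, ωT=1.101516, cosh=1.670545, sinh=1.338178; start (x,ẋ)=(-0.010794, -0.904434) → end (x,ẋ)=(-0.663733, -3.770882)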